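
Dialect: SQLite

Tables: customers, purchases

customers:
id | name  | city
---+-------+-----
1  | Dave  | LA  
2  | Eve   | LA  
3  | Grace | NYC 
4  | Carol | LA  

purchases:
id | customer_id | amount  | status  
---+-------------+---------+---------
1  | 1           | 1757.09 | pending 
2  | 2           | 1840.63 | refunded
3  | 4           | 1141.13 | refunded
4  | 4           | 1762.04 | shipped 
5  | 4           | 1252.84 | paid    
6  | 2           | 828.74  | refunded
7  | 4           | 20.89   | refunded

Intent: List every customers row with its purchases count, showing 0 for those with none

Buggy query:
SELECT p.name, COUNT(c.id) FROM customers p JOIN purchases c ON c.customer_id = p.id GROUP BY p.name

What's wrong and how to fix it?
Bug: INNER JOIN drops customers rows that have no matching purchases rows

Fix: Use LEFT JOIN so parents without children still appear (COUNT(c.id) gives 0)

Corrected query:
SELECT p.name, COUNT(c.id) FROM customers p LEFT JOIN purchases c ON c.customer_id = p.id GROUP BY p.name

Result:
name  | COUNT(c.id)
------+------------
Carol | 4          
Dave  | 1          
Eve   | 2          
Grace | 0          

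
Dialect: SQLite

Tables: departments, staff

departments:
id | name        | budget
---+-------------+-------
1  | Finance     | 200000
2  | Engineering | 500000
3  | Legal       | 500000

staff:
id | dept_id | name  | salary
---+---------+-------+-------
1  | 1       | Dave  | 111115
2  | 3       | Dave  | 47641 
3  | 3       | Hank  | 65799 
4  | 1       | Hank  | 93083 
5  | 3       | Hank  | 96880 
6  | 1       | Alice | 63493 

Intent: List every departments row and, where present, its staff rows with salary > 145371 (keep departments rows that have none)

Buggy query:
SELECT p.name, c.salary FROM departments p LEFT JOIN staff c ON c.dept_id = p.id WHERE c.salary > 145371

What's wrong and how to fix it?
Bug: A WHERE condition on the right-hand table after LEFT JOIN drops unmatched parents

Fix: Put 'c.salary > 145371' in the JOIN's ON clause instead of WHERE

Corrected query:
SELECT p.name, c.salary FROM departments p LEFT JOIN staff c ON c.dept_id = p.id AND c.salary > 145371

Result:
name        | salary
------------+-------
Finance     | NULL  
Engineering | NULL  
Legal       | NULL  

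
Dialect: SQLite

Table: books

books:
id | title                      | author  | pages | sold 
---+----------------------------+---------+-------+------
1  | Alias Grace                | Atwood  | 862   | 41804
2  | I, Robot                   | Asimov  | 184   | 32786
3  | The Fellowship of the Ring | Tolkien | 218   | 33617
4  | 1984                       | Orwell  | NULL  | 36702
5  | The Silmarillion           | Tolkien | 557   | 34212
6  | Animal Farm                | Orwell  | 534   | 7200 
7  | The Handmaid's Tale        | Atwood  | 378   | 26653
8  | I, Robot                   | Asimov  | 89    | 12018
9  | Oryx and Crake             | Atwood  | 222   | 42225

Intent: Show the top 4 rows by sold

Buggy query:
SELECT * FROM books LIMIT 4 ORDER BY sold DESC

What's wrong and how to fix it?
Bug: ORDER BY cannot follow LIMIT; LIMIT is the final clause

Fix: Swap the clauses: ORDER BY first, then LIMIT

Corrected query:
SELECT * FROM books ORDER BY sold DESC LIMIT 4

Result:
id | title            | author  | pages | sold 
---+------------------+---------+-------+------
9  | Oryx and Crake   | Atwood  | 222   | 42225
1  | Alias Grace      | Atwood  | 862   | 41804
4  | 1984             | Orwell  | NULL  | 36702
5  | The Silmarillion | Tolkien | 557   | 34212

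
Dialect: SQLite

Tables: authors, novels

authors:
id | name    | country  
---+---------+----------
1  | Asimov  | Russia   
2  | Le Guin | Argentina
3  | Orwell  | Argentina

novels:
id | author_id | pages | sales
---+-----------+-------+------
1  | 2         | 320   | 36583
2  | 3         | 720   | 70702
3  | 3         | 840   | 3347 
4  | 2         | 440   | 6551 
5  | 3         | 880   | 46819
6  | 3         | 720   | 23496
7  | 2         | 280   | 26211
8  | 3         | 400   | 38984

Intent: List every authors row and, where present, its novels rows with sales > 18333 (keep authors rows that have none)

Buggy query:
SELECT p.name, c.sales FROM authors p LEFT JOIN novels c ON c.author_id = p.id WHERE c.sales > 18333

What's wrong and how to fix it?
Bug: Filtering c.sales in WHERE discards the NULL rows produced by LEFT JOIN, turning it into an inner join

Fix: Move the right-table condition into the ON clause so unmatched parents are kept

Corrected query:
SELECT p.name, c.sales FROM authors p LEFT JOIN novels c ON c.author_id = p.id AND c.sales > 18333

Result:
name    | sales
--------+------
Asimov  | NULL 
Le Guin | 26211
Le Guin | 36583
Orwell  | 23496
Orwell  | 38984
Orwell  | 46819
Orwell  | 70702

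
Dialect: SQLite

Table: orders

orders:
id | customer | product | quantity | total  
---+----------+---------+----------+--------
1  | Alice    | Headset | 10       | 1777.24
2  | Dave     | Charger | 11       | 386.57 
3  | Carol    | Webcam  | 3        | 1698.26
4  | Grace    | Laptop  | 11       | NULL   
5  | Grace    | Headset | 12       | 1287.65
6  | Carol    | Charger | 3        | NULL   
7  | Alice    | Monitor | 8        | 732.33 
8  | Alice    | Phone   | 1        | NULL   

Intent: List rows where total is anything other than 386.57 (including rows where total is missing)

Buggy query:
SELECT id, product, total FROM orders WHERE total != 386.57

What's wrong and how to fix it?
Bug: 'total != 386.57' is unknown when total is NULL, so NULL rows are silently excluded

Fix: Add an explicit OR total IS NULL to include the missing-value rows

Corrected query:
SELECT id, product, total FROM orders WHERE total != 386.57 OR total IS NULL

Result:
id | product | total  
---+---------+--------
1  | Headset | 1777.24
3  | Webcam  | 1698.26
4  | Laptop  | NULL   
5  | Headset | 1287.65
6  | Charger | NULL   
7  | Monitor | 732.33 
8  | Phone   | NULL   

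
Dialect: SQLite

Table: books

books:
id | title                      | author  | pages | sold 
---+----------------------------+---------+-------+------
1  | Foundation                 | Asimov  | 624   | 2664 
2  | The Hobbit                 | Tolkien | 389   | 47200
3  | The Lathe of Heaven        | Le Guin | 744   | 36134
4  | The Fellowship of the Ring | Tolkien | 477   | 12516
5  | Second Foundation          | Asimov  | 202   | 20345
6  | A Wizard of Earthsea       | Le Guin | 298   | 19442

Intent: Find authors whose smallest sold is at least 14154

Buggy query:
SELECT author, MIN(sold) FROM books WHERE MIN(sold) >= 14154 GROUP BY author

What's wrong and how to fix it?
Bug: MIN() in WHERE is a misuse of aggregate

Fix: Use HAVING for the per-group MIN condition

Corrected query:
SELECT author, MIN(sold) FROM books GROUP BY author HAVING MIN(sold) >= 14154

Result:
author  | MIN(sold)
--------+----------
Le Guin | 19442    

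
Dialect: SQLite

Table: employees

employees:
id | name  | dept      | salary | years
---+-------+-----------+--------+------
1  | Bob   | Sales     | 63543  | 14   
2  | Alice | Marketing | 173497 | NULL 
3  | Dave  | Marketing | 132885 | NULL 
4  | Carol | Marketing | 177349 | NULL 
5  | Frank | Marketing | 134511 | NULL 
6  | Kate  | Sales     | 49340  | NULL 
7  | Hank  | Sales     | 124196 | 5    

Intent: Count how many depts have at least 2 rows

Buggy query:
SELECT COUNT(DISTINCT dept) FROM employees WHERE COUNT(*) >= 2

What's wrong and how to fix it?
Bug: WHERE filters individual rows, not groups, so a group-level COUNT is invalid there

Fix: Group first with HAVING COUNT(*) >= 2, then COUNT the resulting groups

Corrected query:
SELECT COUNT(*) FROM (SELECT dept FROM employees GROUP BY dept HAVING COUNT(*) >= 2)

Result:
COUNT(*)
--------
2       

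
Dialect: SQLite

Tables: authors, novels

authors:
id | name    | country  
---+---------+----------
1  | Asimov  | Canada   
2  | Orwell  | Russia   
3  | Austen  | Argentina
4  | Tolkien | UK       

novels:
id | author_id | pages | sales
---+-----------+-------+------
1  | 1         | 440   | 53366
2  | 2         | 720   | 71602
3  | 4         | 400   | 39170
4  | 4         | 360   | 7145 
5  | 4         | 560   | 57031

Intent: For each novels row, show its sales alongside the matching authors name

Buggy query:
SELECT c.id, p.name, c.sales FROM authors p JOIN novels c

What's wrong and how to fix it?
Bug: JOIN with no ON clause produces a cartesian product; every novels row pairs with every authors row

Fix: Add ON c.author_id = p.id to the JOIN

Corrected query:
SELECT c.id, p.name, c.sales FROM authors p JOIN novels c ON c.author_id = p.id

Result:
id | name    | sales
---+---------+------
1  | Asimov  | 53366
2  | Orwell  | 71602
3  | Tolkien | 39170
4  | Tolkien | 7145 
5  | Tolkien | 57031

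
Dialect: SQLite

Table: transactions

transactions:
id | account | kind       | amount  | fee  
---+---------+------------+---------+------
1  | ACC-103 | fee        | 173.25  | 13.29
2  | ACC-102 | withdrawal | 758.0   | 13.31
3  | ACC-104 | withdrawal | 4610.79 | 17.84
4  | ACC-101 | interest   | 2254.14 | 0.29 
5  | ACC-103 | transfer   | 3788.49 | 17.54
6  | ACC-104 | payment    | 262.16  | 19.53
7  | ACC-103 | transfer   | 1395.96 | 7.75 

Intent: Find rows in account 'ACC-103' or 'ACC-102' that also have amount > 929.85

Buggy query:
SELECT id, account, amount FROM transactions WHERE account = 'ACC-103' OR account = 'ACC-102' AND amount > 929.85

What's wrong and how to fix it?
Bug: Without parentheses, AND is evaluated before OR, so the amount filter only applies to the 'ACC-102' branch

Fix: Group the OR with parentheses (or use IN), then AND the threshold

Corrected query:
SELECT id, account, amount FROM transactions WHERE (account = 'ACC-103' OR account = 'ACC-102') AND amount > 929.85

Result:
id | account | amount 
---+---------+--------
5  | ACC-103 | 3788.49
7  | ACC-103 | 1395.96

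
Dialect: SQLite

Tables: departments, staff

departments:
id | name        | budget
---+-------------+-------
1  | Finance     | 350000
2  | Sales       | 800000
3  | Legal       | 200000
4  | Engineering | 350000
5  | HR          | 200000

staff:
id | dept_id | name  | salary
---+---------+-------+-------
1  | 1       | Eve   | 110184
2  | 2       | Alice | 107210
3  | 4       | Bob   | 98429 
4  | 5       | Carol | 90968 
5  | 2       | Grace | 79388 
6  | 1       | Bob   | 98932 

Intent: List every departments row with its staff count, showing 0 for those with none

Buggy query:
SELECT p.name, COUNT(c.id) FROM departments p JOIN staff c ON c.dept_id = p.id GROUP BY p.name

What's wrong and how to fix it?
Bug: An inner join excludes parents with zero children

Fix: Switch to LEFT JOIN to retain unmatched parent rows

Corrected query:
SELECT p.name, COUNT(c.id) FROM departments p LEFT JOIN staff c ON c.dept_id = p.id GROUP BY p.name

Result:
name        | COUNT(c.id)
------------+------------
Engineering | 1          
Finance     | 2          
HR          | 1          
Legal       | 0          
Sales       | 2          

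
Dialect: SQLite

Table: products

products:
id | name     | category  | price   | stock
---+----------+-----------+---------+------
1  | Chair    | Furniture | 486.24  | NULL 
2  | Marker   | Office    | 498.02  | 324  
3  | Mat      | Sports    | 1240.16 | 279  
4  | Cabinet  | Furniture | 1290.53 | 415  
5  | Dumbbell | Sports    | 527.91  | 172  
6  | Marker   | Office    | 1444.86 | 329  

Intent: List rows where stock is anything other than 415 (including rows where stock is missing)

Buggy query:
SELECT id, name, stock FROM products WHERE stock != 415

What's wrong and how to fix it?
Bug: 'stock != 415' is unknown when stock is NULL, so NULL rows are silently excluded

Fix: Add an explicit OR stock IS NULL to include the missing-value rows

Corrected query:
SELECT id, name, stock FROM products WHERE stock != 415 OR stock IS NULL

Result:
id | name     | stock
---+----------+------
1  | Chair    | NULL 
2  | Marker   | 324  
3  | Mat      | 279  
5  | Dumbbell | 172  
6  | Marker   | 329  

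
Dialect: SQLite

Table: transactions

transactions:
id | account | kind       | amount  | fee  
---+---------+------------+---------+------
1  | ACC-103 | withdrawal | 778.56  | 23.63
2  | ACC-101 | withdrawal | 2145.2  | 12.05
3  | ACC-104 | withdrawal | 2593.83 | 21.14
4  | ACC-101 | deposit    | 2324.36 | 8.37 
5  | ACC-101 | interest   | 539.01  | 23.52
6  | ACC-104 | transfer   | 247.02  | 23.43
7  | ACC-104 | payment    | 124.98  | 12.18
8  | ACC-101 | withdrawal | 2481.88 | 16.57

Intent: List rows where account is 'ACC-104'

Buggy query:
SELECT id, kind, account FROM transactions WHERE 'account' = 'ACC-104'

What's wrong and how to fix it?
Bug: 'account' in single quotes is a string literal, not the column; the comparison is literal-vs-literal and never true

Fix: Reference the column as account without single quotes

Corrected query:
SELECT id, kind, account FROM transactions WHERE account = 'ACC-104'

Result:
id | kind       | account
---+------------+--------
3  | withdrawal | ACC-104
6  | transfer   | ACC-104
7  | payment    | ACC-104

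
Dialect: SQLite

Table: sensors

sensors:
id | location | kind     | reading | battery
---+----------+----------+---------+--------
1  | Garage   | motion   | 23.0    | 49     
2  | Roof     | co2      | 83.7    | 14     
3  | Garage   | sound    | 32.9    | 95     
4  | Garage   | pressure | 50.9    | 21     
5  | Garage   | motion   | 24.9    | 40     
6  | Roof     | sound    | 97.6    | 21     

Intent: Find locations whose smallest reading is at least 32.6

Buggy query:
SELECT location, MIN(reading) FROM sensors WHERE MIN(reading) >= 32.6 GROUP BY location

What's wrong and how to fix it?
Bug: MIN() in WHERE is a misuse of aggregate

Fix: Use HAVING for the per-group MIN condition

Corrected query:
SELECT location, MIN(reading) FROM sensors GROUP BY location HAVING MIN(reading) >= 32.6

Result:
location | MIN(reading)
---------+-------------
Roof     | 83.7        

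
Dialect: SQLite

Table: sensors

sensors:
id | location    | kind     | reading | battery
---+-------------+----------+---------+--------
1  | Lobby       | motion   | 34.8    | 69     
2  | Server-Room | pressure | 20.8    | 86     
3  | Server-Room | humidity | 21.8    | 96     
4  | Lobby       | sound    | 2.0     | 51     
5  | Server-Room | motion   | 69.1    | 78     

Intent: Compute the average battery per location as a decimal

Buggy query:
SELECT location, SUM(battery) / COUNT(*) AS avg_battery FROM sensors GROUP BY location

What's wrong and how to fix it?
Bug: Both operands are integers, so '/' performs integer division and truncates

Fix: Multiply by 1.0 (or CAST to REAL) to force floating-point division

Corrected query:
SELECT location, SUM(battery) * 1.0 / COUNT(*) AS avg_battery FROM sensors GROUP BY location

Result:
location    | avg_battery
------------+------------
Lobby       | 60         
Server-Room | 86.666667  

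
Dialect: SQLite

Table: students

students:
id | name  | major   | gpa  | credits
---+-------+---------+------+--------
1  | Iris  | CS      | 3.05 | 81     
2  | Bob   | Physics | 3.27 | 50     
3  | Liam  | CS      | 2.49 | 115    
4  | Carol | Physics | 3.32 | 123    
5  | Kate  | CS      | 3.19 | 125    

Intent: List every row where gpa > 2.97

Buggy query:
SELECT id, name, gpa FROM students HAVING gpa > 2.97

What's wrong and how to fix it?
Bug: This is a non-aggregate query (no GROUP BY, no aggregates), so in SQLite the HAVING clause is invalid here; a row-level condition belongs in WHERE

Fix: Use WHERE for row-level filtering

Corrected query:
SELECT id, name, gpa FROM students WHERE gpa > 2.97

Result:
id | name  | gpa 
---+-------+-----
1  | Iris  | 3.05
2  | Bob   | 3.27
4  | Carol | 3.32
5  | Kate  | 3.19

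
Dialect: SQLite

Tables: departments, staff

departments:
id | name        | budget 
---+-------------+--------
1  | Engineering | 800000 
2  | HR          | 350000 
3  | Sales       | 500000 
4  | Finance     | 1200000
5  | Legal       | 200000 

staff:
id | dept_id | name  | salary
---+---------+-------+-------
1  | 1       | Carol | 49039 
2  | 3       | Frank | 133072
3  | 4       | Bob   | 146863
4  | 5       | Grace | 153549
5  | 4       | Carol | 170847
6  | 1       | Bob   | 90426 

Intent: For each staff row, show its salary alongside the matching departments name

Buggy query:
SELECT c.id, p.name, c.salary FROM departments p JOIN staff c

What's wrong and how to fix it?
Bug: Missing join condition: each staff row is matched to all departments rows instead of just its own

Fix: Add ON c.dept_id = p.id to the JOIN

Corrected query:
SELECT c.id, p.name, c.salary FROM departments p JOIN staff c ON c.dept_id = p.id

Result:
id | name        | salary
---+-------------+-------
1  | Engineering | 49039 
2  | Sales       | 133072
3  | Finance     | 146863
4  | Legal       | 153549
5  | Finance     | 170847
6  | Engineering | 90426 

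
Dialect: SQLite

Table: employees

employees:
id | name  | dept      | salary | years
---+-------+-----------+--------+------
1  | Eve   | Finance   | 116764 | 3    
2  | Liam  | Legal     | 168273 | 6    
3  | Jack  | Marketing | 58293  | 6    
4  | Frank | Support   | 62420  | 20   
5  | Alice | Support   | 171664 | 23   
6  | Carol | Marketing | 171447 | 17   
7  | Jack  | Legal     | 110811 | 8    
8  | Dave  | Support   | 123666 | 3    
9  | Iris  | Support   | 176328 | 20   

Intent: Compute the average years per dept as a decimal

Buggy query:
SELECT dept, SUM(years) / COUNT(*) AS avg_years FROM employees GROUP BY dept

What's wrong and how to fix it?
Bug: SUM(years) and COUNT(*) are both integers; the division truncates the fractional part

Fix: Cast one side to REAL so the division keeps the fractional part

Corrected query:
SELECT dept, SUM(years) * 1.0 / COUNT(*) AS avg_years FROM employees GROUP BY dept

Result:
dept      | avg_years
----------+----------
Finance   | 3        
Legal     | 7        
Marketing | 11.5     
Support   | 16.5     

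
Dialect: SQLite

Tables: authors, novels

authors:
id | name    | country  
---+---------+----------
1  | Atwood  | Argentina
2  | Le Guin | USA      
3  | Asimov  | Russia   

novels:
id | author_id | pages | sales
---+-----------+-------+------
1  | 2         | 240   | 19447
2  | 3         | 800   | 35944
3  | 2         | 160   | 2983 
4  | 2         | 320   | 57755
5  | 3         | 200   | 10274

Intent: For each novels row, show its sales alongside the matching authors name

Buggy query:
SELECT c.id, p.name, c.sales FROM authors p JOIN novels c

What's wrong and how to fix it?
Bug: Missing join condition: each novels row is matched to all authors rows instead of just its own

Fix: Add ON c.author_id = p.id to the JOIN

Corrected query:
SELECT c.id, p.name, c.sales FROM authors p JOIN novels c ON c.author_id = p.id

Result:
id | name    | sales
---+---------+------
1  | Le Guin | 19447
2  | Asimov  | 35944
3  | Le Guin | 2983 
4  | Le Guin | 57755
5  | Asimov  | 10274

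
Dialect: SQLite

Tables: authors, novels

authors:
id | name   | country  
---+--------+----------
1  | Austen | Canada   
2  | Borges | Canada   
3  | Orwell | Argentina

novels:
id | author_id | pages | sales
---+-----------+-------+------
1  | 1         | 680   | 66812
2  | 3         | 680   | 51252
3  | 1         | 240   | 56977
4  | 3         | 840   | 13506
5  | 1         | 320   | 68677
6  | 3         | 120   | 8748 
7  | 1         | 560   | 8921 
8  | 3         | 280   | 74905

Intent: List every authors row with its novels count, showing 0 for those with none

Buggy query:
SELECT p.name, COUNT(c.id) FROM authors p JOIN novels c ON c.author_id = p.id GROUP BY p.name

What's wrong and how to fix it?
Bug: An inner join excludes parents with zero children

Fix: Switch to LEFT JOIN to retain unmatched parent rows

Corrected query:
SELECT p.name, COUNT(c.id) FROM authors p LEFT JOIN novels c ON c.author_id = p.id GROUP BY p.name

Result:
name   | COUNT(c.id)
-------+------------
Austen | 4          
Borges | 0          
Orwell | 4          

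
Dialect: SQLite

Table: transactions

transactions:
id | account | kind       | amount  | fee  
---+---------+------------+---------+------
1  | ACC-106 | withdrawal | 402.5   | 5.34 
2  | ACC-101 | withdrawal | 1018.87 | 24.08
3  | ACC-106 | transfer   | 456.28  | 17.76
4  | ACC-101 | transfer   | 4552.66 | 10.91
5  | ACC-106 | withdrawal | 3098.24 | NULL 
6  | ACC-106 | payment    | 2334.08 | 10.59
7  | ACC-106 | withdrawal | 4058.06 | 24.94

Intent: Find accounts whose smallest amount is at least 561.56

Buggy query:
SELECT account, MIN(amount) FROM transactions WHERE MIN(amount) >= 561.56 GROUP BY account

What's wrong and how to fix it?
Bug: Aggregates like MIN are computed per group after WHERE runs

Fix: Replace WHERE with HAVING after the GROUP BY

Corrected query:
SELECT account, MIN(amount) FROM transactions GROUP BY account HAVING MIN(amount) >= 561.56

Result:
account | MIN(amount)
--------+------------
ACC-101 | 1018.87    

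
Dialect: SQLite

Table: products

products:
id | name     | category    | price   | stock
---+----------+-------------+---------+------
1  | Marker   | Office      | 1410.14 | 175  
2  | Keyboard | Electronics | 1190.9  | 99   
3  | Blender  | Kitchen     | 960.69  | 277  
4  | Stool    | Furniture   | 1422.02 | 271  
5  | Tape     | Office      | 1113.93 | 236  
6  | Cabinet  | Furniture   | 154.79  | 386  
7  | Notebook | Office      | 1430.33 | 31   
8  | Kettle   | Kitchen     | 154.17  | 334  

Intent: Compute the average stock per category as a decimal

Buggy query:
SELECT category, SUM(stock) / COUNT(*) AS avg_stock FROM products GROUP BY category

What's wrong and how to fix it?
Bug: SUM(stock) and COUNT(*) are both integers; the division truncates the fractional part

Fix: Multiply by 1.0 (or CAST to REAL) to force floating-point division

Corrected query:
SELECT category, SUM(stock) * 1.0 / COUNT(*) AS avg_stock FROM products GROUP BY category

Result:
category    | avg_stock 
------------+-----------
Electronics | 99        
Furniture   | 328.5     
Kitchen     | 305.5     
Office      | 147.333333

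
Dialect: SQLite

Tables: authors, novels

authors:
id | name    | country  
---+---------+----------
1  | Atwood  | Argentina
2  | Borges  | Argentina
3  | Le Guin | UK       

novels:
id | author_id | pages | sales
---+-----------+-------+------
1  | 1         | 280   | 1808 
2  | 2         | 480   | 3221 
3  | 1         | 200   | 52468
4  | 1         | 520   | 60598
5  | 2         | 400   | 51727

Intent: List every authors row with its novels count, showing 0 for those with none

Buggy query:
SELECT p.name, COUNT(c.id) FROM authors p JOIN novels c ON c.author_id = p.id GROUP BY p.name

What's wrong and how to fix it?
Bug: An inner join excludes parents with zero children

Fix: Switch to LEFT JOIN to retain unmatched parent rows

Corrected query:
SELECT p.name, COUNT(c.id) FROM authors p LEFT JOIN novels c ON c.author_id = p.id GROUP BY p.name

Result:
name    | COUNT(c.id)
--------+------------
Atwood  | 3          
Borges  | 2          
Le Guin | 0          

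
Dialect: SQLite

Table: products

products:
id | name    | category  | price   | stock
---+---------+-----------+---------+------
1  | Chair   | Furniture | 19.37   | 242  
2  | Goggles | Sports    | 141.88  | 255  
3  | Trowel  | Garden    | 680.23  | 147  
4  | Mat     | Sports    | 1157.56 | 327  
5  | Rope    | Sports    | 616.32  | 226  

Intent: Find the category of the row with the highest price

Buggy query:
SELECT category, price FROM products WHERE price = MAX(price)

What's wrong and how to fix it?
Bug: WHERE is evaluated per row; an aggregate over the whole table isn't defined there

Fix: Wrap MAX in a scalar subquery so WHERE compares against a single value

Corrected query:
SELECT category, price FROM products WHERE price = (SELECT MAX(price) FROM products)

Result:
category | price  
---------+--------
Sports   | 1157.56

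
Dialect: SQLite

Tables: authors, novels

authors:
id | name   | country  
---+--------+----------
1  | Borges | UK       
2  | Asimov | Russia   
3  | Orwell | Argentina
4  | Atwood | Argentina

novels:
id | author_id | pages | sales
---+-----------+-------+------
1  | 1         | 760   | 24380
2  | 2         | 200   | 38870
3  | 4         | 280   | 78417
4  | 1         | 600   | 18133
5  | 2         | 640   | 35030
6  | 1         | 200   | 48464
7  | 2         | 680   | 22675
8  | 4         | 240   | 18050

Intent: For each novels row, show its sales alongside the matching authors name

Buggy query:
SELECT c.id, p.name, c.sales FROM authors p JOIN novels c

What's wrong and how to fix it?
Bug: JOIN with no ON clause produces a cartesian product; every novels row pairs with every authors row

Fix: Specify the join condition linking the foreign key to the parent id

Corrected query:
SELECT c.id, p.name, c.sales FROM authors p JOIN novels c ON c.author_id = p.id

Result:
id | name   | sales
---+--------+------
1  | Borges | 24380
2  | Asimov | 38870
3  | Atwood | 78417
4  | Borges | 18133
5  | Asimov | 35030
6  | Borges | 48464
7  | Asimov | 22675
8  | Atwood | 18050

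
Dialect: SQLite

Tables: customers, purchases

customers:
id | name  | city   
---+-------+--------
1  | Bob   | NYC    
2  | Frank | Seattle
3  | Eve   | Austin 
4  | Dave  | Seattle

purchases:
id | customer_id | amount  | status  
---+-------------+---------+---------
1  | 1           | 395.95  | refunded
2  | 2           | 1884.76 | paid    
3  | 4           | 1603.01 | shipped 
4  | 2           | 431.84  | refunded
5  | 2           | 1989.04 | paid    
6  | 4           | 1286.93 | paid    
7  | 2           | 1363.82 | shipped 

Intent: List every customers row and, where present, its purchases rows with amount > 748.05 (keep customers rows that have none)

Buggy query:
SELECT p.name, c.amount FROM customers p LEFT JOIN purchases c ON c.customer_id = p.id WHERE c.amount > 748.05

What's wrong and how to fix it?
Bug: Filtering c.amount in WHERE discards the NULL rows produced by LEFT JOIN, turning it into an inner join

Fix: Put 'c.amount > 748.05' in the JOIN's ON clause instead of WHERE

Corrected query:
SELECT p.name, c.amount FROM customers p LEFT JOIN purchases c ON c.customer_id = p.id AND c.amount > 748.05

Result:
name  | amount 
------+--------
Bob   | NULL   
Frank | 1363.82
Frank | 1884.76
Frank | 1989.04
Eve   | NULL   
Dave  | 1286.93
Dave  | 1603.01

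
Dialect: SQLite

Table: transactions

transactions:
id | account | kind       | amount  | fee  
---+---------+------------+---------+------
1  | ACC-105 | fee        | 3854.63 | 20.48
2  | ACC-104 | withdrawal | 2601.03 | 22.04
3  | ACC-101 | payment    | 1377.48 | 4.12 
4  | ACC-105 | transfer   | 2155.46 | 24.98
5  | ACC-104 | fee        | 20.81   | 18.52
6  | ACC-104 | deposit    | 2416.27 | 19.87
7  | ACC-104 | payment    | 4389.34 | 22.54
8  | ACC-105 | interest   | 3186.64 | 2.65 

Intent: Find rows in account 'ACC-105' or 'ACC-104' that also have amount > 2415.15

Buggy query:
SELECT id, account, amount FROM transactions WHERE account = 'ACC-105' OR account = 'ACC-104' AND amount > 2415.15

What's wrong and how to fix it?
Bug: Without parentheses, AND is evaluated before OR, so the amount filter only applies to the 'ACC-104' branch

Fix: Group the OR with parentheses (or use IN), then AND the threshold

Corrected query:
SELECT id, account, amount FROM transactions WHERE (account = 'ACC-105' OR account = 'ACC-104') AND amount > 2415.15

Result:
id | account | amount 
---+---------+--------
1  | ACC-105 | 3854.63
2  | ACC-104 | 2601.03
6  | ACC-104 | 2416.27
7  | ACC-104 | 4389.34
8  | ACC-105 | 3186.64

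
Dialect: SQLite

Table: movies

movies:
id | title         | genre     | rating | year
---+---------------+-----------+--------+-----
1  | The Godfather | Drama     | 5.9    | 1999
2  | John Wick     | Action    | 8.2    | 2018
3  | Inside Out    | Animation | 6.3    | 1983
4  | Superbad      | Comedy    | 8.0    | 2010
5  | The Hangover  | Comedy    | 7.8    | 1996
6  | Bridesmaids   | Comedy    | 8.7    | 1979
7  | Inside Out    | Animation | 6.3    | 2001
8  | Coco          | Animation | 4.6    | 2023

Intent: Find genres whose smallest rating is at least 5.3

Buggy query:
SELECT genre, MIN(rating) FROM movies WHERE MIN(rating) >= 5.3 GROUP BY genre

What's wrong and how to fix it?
Bug: Aggregates like MIN are computed per group after WHERE runs

Fix: Replace WHERE with HAVING after the GROUP BY

Corrected query:
SELECT genre, MIN(rating) FROM movies GROUP BY genre HAVING MIN(rating) >= 5.3

Result:
genre  | MIN(rating)
-------+------------
Action | 8.2        
Comedy | 7.8        
Drama  | 5.9        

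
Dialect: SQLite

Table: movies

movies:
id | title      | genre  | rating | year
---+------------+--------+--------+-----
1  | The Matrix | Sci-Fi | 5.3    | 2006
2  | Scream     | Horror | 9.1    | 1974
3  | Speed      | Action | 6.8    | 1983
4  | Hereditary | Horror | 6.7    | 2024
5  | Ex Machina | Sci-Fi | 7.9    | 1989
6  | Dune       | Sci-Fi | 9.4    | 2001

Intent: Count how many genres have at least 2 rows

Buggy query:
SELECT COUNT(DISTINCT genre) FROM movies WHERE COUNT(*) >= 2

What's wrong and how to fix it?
Bug: WHERE filters individual rows, not groups, so a group-level COUNT is invalid there

Fix: Use a subquery that GROUPs and filters with HAVING, then count its rows

Corrected query:
SELECT COUNT(*) FROM (SELECT genre FROM movies GROUP BY genre HAVING COUNT(*) >= 2)

Result:
COUNT(*)
--------
2       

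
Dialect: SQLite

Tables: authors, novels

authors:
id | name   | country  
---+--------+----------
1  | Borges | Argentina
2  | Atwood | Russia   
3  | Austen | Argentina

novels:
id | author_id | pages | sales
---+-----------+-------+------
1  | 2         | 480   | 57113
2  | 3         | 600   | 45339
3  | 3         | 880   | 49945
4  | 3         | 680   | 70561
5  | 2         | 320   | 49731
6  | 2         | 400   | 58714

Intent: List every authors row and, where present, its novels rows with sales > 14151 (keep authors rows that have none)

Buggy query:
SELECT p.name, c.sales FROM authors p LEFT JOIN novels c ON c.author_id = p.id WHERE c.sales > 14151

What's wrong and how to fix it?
Bug: Filtering c.sales in WHERE discards the NULL rows produced by LEFT JOIN, turning it into an inner join

Fix: Move the right-table condition into the ON clause so unmatched parents are kept

Corrected query:
SELECT p.name, c.sales FROM authors p LEFT JOIN novels c ON c.author_id = p.id AND c.sales > 14151

Result:
name   | sales
-------+------
Borges | NULL 
Atwood | 49731
Atwood | 57113
Atwood | 58714
Austen | 45339
Austen | 49945
Austen | 70561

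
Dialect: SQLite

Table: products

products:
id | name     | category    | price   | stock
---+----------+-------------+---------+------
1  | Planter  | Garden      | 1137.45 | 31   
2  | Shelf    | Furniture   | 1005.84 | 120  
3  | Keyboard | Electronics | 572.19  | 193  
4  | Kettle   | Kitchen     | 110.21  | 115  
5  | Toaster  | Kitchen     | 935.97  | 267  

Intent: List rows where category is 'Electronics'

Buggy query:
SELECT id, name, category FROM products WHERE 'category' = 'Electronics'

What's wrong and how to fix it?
Bug: Single quotes denote string literals in SQL; the column name is being compared as a constant string

Fix: Remove the quotes around the column name (or use double quotes for an identifier)

Corrected query:
SELECT id, name, category FROM products WHERE category = 'Electronics'

Result:
id | name     | category   
---+----------+------------
3  | Keyboard | Electronics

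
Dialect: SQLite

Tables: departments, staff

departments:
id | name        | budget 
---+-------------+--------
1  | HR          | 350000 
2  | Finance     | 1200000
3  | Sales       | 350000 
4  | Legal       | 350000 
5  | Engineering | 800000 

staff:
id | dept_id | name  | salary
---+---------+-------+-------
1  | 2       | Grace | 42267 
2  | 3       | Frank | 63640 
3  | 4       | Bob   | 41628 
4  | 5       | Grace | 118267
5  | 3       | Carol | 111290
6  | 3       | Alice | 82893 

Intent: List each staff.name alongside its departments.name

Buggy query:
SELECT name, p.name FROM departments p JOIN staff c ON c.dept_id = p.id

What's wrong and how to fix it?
Bug: 'name' exists in both joined tables, so the database can't tell which one is meant

Fix: Qualify the column with its table alias (c.name)

Corrected query:
SELECT c.name, p.name FROM departments p JOIN staff c ON c.dept_id = p.id

Result:
name  | name       
------+------------
Grace | Finance    
Frank | Sales      
Bob   | Legal      
Grace | Engineering
Carol | Sales      
Alice | Sales      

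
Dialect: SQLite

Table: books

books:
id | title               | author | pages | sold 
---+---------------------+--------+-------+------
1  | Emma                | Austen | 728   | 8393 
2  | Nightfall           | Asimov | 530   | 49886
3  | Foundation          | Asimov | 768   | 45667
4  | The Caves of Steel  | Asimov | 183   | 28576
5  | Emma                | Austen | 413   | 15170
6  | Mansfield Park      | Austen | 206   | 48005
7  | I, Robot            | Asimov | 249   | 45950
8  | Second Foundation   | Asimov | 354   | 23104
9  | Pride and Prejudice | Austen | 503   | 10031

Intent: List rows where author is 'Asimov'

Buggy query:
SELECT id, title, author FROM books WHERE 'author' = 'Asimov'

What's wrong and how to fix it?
Bug: 'author' in single quotes is a string literal, not the column; the comparison is literal-vs-literal and never true

Fix: Reference the column as author without single quotes

Corrected query:
SELECT id, title, author FROM books WHERE author = 'Asimov'

Result:
id | title              | author
---+--------------------+-------
2  | Nightfall          | Asimov
3  | Foundation         | Asimov
4  | The Caves of Steel | Asimov
7  | I, Robot           | Asimov
8  | Second Foundation  | Asimov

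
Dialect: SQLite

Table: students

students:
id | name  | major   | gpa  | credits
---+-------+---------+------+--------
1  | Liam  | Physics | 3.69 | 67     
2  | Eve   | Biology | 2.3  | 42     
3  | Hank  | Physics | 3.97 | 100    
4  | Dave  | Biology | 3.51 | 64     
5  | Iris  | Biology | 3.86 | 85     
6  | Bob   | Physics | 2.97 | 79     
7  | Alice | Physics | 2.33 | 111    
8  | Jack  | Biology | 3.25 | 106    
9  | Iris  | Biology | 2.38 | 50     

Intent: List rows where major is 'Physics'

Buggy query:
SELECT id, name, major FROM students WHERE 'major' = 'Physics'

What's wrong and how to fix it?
Bug: 'major' in single quotes is a string literal, not the column; the comparison is literal-vs-literal and never true

Fix: Remove the quotes around the column name (or use double quotes for an identifier)

Corrected query:
SELECT id, name, major FROM students WHERE major = 'Physics'

Result:
id | name  | major  
---+-------+--------
1  | Liam  | Physics
3  | Hank  | Physics
6  | Bob   | Physics
7  | Alice | Physics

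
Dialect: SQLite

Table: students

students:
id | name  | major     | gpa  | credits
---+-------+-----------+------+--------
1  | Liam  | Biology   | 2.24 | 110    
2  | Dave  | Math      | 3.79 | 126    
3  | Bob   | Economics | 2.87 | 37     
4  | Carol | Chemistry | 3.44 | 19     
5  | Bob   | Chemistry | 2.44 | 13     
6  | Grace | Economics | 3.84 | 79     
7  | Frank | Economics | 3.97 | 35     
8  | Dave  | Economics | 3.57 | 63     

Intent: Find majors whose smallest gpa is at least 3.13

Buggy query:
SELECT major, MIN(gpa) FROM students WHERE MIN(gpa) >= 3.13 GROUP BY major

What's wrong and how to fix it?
Bug: MIN() in WHERE is a misuse of aggregate

Fix: Use HAVING for the per-group MIN condition

Corrected query:
SELECT major, MIN(gpa) FROM students GROUP BY major HAVING MIN(gpa) >= 3.13

Result:
major | MIN(gpa)
------+---------
Math  | 3.79    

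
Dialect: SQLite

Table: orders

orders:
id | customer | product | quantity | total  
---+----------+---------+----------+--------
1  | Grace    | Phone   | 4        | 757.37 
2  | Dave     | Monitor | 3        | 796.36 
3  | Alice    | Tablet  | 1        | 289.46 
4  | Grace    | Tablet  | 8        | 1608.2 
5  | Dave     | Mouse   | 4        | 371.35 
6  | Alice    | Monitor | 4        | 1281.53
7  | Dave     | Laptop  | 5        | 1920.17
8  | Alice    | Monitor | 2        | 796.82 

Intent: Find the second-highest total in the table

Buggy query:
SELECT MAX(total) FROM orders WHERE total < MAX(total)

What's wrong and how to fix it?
Bug: MAX(total) on the right of the comparison is an aggregate-in-WHERE error

Fix: Put the inner MAX in a scalar subquery

Corrected query:
SELECT MAX(total) FROM orders WHERE total < (SELECT MAX(total) FROM orders)

Result:
MAX(total)
----------
1608.2    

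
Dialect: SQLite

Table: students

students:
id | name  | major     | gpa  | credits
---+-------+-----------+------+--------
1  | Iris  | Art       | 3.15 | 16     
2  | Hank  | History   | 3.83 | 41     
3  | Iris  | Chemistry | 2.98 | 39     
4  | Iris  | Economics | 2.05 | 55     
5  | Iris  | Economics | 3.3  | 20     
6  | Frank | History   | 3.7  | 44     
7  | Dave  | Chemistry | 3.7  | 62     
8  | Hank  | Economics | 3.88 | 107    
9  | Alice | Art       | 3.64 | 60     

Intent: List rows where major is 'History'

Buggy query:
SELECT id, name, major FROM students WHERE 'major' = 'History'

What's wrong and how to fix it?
Bug: Single quotes denote string literals in SQL; the column name is being compared as a constant string

Fix: Remove the quotes around the column name (or use double quotes for an identifier)

Corrected query:
SELECT id, name, major FROM students WHERE major = 'History'

Result:
id | name  | major  
---+-------+--------
2  | Hank  | History
6  | Frank | History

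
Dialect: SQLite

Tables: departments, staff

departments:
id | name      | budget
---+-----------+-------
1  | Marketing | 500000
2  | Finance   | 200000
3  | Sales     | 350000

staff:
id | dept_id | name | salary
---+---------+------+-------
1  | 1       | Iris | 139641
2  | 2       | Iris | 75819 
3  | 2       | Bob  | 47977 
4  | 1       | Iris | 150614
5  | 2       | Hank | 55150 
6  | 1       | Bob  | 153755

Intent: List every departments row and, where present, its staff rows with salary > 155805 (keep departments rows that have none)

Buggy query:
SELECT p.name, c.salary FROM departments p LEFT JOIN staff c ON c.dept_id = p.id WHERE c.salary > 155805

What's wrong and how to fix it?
Bug: Filtering c.salary in WHERE discards the NULL rows produced by LEFT JOIN, turning it into an inner join

Fix: Move the right-table condition into the ON clause so unmatched parents are kept

Corrected query:
SELECT p.name, c.salary FROM departments p LEFT JOIN staff c ON c.dept_id = p.id AND c.salary > 155805

Result:
name      | salary
----------+-------
Marketing | NULL  
Finance   | NULL  
Sales     | NULL  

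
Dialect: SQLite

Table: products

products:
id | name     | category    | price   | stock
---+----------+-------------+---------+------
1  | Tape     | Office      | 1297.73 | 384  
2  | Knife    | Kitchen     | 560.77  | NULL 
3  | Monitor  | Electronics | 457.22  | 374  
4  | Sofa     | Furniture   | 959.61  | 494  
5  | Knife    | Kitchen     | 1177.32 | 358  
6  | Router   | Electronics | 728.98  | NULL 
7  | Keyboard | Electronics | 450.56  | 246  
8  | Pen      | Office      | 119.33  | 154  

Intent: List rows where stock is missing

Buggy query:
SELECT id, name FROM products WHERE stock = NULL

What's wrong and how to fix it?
Bug: '= NULL' is always unknown in SQL three-valued logic, so no rows match

Fix: Replace '= NULL' with 'IS NULL'

Corrected query:
SELECT id, name FROM products WHERE stock IS NULL

Result:
id | name  
---+-------
2  | Knife 
6  | Router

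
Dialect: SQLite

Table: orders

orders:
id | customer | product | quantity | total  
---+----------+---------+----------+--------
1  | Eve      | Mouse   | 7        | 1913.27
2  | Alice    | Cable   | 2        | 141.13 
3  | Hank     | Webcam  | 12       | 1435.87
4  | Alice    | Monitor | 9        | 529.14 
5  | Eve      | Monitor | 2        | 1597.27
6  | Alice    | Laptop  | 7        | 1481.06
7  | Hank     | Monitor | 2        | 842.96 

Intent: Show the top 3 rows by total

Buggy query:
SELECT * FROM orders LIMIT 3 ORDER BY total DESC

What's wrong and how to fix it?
Bug: LIMIT must come after ORDER BY

Fix: Sort with ORDER BY, then apply LIMIT

Corrected query:
SELECT * FROM orders ORDER BY total DESC LIMIT 3

Result:
id | customer | product | quantity | total  
---+----------+---------+----------+--------
1  | Eve      | Mouse   | 7        | 1913.27
5  | Eve      | Monitor | 2        | 1597.27
6  | Alice    | Laptop  | 7        | 1481.06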